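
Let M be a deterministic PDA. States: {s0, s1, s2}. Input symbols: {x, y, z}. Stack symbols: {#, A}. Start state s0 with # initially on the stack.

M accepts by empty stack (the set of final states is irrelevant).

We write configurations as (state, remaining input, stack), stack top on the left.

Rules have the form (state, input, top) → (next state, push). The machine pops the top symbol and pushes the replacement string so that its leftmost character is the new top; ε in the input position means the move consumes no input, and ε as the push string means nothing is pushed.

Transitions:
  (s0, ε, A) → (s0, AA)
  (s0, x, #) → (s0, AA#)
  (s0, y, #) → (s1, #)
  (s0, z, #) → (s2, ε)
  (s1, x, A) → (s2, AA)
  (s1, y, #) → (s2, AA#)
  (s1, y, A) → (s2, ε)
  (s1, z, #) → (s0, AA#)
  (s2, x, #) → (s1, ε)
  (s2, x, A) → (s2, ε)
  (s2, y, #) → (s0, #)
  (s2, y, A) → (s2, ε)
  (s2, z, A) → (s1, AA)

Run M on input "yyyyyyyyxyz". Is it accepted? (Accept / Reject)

Accept

(s0, yyyyyyyyxyz, #)
  read y, top #: go to s1, push # → (s1, yyyyyyyxyz, #)
  read y, top #: go to s2, push AA# → (s2, yyyyyyxyz, AA#)
  read y, top A: go to s2, push ε → (s2, yyyyyxyz, A#)
  read y, top A: go to s2, push ε → (s2, yyyyxyz, #)
  read y, top #: go to s0, push # → (s0, yyyxyz, #)
  read y, top #: go to s1, push # → (s1, yyxyz, #)
  read y, top #: go to s2, push AA# → (s2, yxyz, AA#)
  read y, top A: go to s2, push ε → (s2, xyz, A#)
  read x, top A: go to s2, push ε → (s2, yz, #)
  read y, top #: go to s0, push # → (s0, z, #)
  read z, top #: go to s2, push ε → (s2, ε, ε)
All input consumed and the stack is empty.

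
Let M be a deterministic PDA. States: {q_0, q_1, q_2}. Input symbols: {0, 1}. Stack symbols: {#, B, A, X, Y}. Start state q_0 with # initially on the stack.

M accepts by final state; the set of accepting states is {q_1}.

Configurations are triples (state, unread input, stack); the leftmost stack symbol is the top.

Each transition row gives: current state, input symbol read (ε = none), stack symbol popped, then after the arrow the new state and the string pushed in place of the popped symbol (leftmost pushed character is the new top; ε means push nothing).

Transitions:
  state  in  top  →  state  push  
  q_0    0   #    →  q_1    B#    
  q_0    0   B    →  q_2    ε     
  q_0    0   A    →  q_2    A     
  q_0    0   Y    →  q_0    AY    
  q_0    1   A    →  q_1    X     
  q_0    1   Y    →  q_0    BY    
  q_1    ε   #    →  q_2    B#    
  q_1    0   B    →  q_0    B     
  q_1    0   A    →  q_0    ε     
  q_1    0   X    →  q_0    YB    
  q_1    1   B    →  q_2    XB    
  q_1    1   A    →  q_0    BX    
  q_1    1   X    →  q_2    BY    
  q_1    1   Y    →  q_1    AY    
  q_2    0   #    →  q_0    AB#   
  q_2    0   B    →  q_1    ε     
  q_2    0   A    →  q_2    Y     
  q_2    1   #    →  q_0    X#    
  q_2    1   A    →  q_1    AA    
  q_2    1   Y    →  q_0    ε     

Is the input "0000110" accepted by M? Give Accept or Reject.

Accept

(q_0, 0000110, #) ⊢ (q_1, 000110, B#) ⊢ (q_0, 00110, B#) ⊢ (q_2, 0110, #) ⊢ (q_0, 110, AB#) ⊢ (q_1, 10, XB#) ⊢ (q_2, 0, BYB#) ⊢ (q_1, ε, YB#)
All input consumed; state q_1 ∈ F.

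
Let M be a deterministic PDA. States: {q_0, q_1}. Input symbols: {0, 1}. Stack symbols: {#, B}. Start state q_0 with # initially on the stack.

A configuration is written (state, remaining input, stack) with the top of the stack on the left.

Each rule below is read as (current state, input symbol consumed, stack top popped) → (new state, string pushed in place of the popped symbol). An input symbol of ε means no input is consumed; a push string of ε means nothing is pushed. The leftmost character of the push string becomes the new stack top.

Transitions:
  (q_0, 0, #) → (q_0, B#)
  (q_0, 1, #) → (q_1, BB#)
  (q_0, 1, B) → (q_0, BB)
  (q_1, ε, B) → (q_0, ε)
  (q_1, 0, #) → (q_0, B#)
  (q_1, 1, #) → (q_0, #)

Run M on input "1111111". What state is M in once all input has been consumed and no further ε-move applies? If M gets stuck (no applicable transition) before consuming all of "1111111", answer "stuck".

q_0

(q_0, 1111111, #)
  read 1, top #: go to q_1, push BB# → (q_1, 111111, BB#)
  ε-move, top B: go to q_0, push ε → (q_0, 111111, B#)
  read 1, top B: go to q_0, push BB → (q_0, 11111, BB#)
  read 1, top B: go to q_0, push BB → (q_0, 1111, BBB#)
  read 1, top B: go to q_0, push BB → (q_0, 111, BBBB#)
  read 1, top B: go to q_0, push BB → (q_0, 11, BBBBB#)
  read 1, top B: go to q_0, push BB → (q_0, 1, BBBBBB#)
  read 1, top B: go to q_0, push BB → (q_0, ε, BBBBBBB#)
All input consumed; M is in state q_0.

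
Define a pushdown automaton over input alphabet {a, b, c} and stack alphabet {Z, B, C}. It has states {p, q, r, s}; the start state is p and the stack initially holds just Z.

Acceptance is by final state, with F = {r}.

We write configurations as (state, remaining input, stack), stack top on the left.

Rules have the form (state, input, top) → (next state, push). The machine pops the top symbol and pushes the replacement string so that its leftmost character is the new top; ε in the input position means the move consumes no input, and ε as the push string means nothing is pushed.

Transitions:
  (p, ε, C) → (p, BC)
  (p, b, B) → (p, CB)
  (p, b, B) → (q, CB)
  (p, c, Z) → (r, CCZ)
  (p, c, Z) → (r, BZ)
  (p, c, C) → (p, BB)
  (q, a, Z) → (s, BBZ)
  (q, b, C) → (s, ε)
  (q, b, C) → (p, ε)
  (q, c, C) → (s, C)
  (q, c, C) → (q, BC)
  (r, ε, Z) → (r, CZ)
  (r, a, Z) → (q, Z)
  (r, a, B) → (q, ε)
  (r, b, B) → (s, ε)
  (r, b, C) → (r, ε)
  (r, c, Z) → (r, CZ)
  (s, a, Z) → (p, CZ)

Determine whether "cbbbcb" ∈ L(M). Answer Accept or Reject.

Accept

One accepting computation: (p, cbbbcb, Z) ⊢ (r, bbbcb, CCZ) ⊢ (r, bbcb, CZ) ⊢ (r, bcb, Z) ⊢ (r, bcb, CZ) ⊢ (r, cb, Z) ⊢ (r, b, CZ) ⊢ (r, ε, Z)
All input consumed and state r ∈ F.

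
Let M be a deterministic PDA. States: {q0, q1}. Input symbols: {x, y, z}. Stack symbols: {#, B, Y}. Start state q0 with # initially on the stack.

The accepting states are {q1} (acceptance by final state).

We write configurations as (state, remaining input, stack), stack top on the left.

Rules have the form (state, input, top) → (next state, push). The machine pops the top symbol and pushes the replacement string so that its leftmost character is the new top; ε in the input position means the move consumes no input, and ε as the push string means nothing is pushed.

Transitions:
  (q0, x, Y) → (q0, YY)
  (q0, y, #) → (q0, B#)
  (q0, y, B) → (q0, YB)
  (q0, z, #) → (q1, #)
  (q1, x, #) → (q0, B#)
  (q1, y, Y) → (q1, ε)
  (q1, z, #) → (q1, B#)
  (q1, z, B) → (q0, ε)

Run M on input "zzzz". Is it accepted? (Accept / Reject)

Accept

(q0, zzzz, #) ⊢ (q1, zzz, #) ⊢ (q1, zz, B#) ⊢ (q0, z, #) ⊢ (q1, ε, #)
All input consumed; state q1 ∈ F.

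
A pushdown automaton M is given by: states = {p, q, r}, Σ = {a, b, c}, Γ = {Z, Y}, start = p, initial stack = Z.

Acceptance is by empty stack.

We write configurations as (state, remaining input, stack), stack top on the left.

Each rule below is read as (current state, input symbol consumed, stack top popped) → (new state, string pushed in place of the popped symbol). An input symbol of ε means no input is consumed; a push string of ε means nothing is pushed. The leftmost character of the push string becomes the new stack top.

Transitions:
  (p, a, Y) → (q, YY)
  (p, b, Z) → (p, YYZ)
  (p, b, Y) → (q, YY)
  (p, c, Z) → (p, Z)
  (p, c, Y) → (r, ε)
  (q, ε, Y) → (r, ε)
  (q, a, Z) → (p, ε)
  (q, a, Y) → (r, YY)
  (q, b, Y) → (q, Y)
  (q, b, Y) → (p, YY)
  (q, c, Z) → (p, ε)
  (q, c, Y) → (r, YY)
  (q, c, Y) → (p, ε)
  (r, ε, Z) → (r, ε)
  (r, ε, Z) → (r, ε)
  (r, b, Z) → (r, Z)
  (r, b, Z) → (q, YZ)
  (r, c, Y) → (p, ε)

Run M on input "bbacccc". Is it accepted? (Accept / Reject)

Accept

One accepting computation: (p, bbacccc, Z) ⊢ (p, bacccc, YYZ) ⊢ (q, acccc, YYYZ) ⊢ (r, cccc, YYYYZ) ⊢ (p, ccc, YYYZ) ⊢ (r, cc, YYZ) ⊢ (p, c, YZ) ⊢ (r, ε, Z) ⊢ (r, ε, ε)
All input consumed and the stack is empty.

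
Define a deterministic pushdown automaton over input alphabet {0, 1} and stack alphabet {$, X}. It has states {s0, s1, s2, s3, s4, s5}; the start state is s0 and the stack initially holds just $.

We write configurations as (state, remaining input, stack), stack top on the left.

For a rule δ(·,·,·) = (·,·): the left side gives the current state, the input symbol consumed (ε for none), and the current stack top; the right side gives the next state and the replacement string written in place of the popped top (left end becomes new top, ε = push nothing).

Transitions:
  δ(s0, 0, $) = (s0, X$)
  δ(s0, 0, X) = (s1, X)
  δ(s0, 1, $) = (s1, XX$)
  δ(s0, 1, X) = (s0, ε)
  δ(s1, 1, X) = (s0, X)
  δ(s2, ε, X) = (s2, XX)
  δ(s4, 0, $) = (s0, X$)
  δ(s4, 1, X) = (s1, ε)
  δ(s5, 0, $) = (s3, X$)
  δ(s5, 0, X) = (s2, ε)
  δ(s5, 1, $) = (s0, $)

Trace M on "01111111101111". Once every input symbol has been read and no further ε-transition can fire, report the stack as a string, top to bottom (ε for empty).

XX$

(s0, 01111111101111, $)
  read 0, top $: go to s0, push X$ → (s0, 1111111101111, X$)
  read 1, top X: go to s0, push ε → (s0, 111111101111, $)
  read 1, top $: go to s1, push XX$ → (s1, 11111101111, XX$)
  read 1, top X: go to s0, push X → (s0, 1111101111, XX$)
  read 1, top X: go to s0, push ε → (s0, 111101111, X$)
  read 1, top X: go to s0, push ε → (s0, 11101111, $)
  read 1, top $: go to s1, push XX$ → (s1, 1101111, XX$)
  read 1, top X: go to s0, push X → (s0, 101111, XX$)
  read 1, top X: go to s0, push ε → (s0, 01111, X$)
  read 0, top X: go to s1, push X → (s1, 1111, X$)
  read 1, top X: go to s0, push X → (s0, 111, X$)
  read 1, top X: go to s0, push ε → (s0, 11, $)
  read 1, top $: go to s1, push XX$ → (s1, 1, XX$)
  read 1, top X: go to s0, push X → (s0, ε, XX$)
All input consumed in state s0 with stack XX$.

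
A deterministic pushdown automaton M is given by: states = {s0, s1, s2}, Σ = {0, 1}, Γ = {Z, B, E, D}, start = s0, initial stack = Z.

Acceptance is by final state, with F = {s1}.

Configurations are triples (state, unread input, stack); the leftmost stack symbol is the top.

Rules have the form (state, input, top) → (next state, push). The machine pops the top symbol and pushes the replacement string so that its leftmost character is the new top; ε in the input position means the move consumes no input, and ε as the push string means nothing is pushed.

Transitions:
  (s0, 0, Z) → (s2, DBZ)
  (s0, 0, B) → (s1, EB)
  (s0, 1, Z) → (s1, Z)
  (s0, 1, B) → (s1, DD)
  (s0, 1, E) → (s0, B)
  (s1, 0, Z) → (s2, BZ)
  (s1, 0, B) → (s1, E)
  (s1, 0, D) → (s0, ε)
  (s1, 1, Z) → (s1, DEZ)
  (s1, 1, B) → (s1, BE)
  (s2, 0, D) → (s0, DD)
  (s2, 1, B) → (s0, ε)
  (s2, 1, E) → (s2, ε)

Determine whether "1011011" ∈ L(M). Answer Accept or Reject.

Accept

(s0, 1011011, Z)
  read 1, top Z: go to s1, push Z → (s1, 011011, Z)
  read 0, top Z: go to s2, push BZ → (s2, 11011, BZ)
  read 1, top B: go to s0, push ε → (s0, 1011, Z)
  read 1, top Z: go to s1, push Z → (s1, 011, Z)
  read 0, top Z: go to s2, push BZ → (s2, 11, BZ)
  read 1, top B: go to s0, push ε → (s0, 1, Z)
  read 1, top Z: go to s1, push Z → (s1, ε, Z)
All input consumed; state s1 ∈ F.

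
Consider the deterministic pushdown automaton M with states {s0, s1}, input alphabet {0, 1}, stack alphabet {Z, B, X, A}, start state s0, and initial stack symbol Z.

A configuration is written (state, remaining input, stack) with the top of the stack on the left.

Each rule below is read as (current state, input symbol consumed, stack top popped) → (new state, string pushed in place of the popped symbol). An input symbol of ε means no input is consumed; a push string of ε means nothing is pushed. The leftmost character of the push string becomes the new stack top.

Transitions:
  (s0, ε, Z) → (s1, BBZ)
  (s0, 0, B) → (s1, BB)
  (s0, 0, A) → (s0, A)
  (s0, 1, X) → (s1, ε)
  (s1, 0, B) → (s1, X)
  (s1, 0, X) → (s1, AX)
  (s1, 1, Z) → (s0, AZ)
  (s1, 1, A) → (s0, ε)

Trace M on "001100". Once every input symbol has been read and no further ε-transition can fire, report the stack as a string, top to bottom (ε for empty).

(s0, 001100, Z)
  ε-move, top Z: go to s1, push BBZ → (s1, 001100, BBZ)
  read 0, top B: go to s1, push X → (s1, 01100, XBZ)
  read 0, top X: go to s1, push AX → (s1, 1100, AXBZ)
  read 1, top A: go to s0, push ε → (s0, 100, XBZ)
  read 1, top X: go to s1, push ε → (s1, 00, BZ)
  read 0, top B: go to s1, push X → (s1, 0, XZ)
  read 0, top X: go to s1, push AX → (s1, ε, AXZ)
All input consumed in state s1 with stack AXZ.

AXZ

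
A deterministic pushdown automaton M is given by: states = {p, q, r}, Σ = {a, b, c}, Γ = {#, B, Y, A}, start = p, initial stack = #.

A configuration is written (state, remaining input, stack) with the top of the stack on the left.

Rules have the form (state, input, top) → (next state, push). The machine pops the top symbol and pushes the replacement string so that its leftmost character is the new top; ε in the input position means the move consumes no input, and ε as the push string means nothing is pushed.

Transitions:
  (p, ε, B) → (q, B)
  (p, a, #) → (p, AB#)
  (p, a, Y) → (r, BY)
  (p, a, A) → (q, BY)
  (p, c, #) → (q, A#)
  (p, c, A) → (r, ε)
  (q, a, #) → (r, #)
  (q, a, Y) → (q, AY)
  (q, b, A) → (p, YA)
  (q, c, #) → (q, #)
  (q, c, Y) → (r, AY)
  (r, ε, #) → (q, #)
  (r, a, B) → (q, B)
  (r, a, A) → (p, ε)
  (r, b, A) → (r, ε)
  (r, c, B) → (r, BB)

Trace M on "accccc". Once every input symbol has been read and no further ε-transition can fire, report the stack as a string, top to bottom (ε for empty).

BBBBB#

(p, accccc, #) ⊢ (p, ccccc, AB#) ⊢ (r, cccc, B#) ⊢ (r, ccc, BB#) ⊢ (r, cc, BBB#) ⊢ (r, c, BBBB#) ⊢ (r, ε, BBBBB#)
All input consumed in state r with stack BBBBB#.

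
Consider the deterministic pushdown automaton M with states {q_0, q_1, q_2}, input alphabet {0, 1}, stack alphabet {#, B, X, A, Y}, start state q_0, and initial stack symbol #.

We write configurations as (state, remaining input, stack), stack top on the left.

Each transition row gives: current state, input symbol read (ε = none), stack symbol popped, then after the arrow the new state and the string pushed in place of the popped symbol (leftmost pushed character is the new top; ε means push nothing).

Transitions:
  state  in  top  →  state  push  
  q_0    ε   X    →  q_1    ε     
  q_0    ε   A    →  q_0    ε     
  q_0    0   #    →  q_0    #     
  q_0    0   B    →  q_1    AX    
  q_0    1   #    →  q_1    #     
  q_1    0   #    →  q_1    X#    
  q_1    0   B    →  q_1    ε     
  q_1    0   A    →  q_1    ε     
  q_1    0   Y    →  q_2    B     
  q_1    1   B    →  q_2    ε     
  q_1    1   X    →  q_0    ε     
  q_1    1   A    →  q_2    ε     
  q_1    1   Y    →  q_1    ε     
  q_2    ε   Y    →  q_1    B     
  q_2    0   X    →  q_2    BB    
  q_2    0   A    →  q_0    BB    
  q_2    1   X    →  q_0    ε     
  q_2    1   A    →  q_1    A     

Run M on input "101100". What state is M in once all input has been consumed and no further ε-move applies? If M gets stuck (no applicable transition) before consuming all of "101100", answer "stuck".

stuck

(q_0, 101100, #)
  read 1, top #: go to q_1, push # → (q_1, 01100, #)
  read 0, top #: go to q_1, push X# → (q_1, 1100, X#)
  read 1, top X: go to q_0, push ε → (q_0, 100, #)
  read 1, top #: go to q_1, push # → (q_1, 00, #)
  read 0, top #: go to q_1, push X# → (q_1, 0, X#)
No transition for (q_1, 0, top X); M blocks with input 0 remaining.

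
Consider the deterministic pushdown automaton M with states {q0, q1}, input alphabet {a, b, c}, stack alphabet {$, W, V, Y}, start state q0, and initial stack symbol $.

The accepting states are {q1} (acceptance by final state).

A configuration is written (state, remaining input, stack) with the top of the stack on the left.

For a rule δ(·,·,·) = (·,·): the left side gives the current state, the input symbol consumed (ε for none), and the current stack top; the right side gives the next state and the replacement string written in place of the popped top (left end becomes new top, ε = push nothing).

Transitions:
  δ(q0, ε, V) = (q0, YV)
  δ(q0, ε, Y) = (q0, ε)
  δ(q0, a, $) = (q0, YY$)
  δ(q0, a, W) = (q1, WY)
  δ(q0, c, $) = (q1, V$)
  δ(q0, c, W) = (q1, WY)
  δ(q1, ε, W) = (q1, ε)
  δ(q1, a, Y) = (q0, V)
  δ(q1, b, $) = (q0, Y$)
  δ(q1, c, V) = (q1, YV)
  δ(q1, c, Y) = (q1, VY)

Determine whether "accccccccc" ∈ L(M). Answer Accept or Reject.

Accept

(q0, accccccccc, $)
  read a, top $: go to q0, push YY$ → (q0, ccccccccc, YY$)
  ε-move, top Y: go to q0, push ε → (q0, ccccccccc, Y$)
  ε-move, top Y: go to q0, push ε → (q0, ccccccccc, $)
  read c, top $: go to q1, push V$ → (q1, cccccccc, V$)
  read c, top V: go to q1, push YV → (q1, ccccccc, YV$)
  read c, top Y: go to q1, push VY → (q1, cccccc, VYV$)
  read c, top V: go to q1, push YV → (q1, ccccc, YVYV$)
  read c, top Y: go to q1, push VY → (q1, cccc, VYVYV$)
  read c, top V: go to q1, push YV → (q1, ccc, YVYVYV$)
  read c, top Y: go to q1, push VY → (q1, cc, VYVYVYV$)
  read c, top V: go to q1, push YV → (q1, c, YVYVYVYV$)
  read c, top Y: go to q1, push VY → (q1, ε, VYVYVYVYV$)
All input consumed; state q1 ∈ F.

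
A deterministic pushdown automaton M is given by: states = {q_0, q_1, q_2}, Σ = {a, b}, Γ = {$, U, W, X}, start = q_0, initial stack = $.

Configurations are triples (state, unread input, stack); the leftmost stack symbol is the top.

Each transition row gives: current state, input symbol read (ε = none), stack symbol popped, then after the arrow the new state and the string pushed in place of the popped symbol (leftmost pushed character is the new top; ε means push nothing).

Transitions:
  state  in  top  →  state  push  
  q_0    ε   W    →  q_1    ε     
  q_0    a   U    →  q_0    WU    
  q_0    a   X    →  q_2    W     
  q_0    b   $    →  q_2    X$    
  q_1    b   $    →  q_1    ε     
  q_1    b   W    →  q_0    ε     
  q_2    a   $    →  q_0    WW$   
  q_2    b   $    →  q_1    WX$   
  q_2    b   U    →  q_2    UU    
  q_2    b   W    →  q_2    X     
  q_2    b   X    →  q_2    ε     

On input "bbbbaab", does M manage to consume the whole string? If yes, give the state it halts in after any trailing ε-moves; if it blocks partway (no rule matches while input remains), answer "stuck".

(q_0, bbbbaab, $)
  read b, top $: go to q_2, push X$ → (q_2, bbbaab, X$)
  read b, top X: go to q_2, push ε → (q_2, bbaab, $)
  read b, top $: go to q_1, push WX$ → (q_1, baab, WX$)
  read b, top W: go to q_0, push ε → (q_0, aab, X$)
  read a, top X: go to q_2, push W → (q_2, ab, W$)
No transition for (q_2, a, top W); M blocks with input ab remaining.

stuck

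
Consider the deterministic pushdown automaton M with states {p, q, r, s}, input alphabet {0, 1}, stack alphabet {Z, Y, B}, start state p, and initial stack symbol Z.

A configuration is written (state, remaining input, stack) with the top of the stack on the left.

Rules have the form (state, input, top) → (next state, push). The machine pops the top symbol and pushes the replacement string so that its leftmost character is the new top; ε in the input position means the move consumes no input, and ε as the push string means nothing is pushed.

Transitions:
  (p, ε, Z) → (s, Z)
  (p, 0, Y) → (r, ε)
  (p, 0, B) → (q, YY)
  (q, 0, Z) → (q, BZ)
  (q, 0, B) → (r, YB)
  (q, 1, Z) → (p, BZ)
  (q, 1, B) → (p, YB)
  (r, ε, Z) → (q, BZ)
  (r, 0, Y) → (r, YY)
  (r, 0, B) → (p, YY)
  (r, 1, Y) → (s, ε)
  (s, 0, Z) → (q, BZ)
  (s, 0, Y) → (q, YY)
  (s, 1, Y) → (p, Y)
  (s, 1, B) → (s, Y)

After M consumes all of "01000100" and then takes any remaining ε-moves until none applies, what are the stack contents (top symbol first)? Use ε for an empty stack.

YBZ

(p, 01000100, Z)
  ε-move, top Z: go to s, push Z → (s, 01000100, Z)
  read 0, top Z: go to q, push BZ → (q, 1000100, BZ)
  read 1, top B: go to p, push YB → (p, 000100, YBZ)
  read 0, top Y: go to r, push ε → (r, 00100, BZ)
  read 0, top B: go to p, push YY → (p, 0100, YYZ)
  read 0, top Y: go to r, push ε → (r, 100, YZ)
  read 1, top Y: go to s, push ε → (s, 00, Z)
  read 0, top Z: go to q, push BZ → (q, 0, BZ)
  read 0, top B: go to r, push YB → (r, ε, YBZ)
All input consumed in state r with stack YBZ.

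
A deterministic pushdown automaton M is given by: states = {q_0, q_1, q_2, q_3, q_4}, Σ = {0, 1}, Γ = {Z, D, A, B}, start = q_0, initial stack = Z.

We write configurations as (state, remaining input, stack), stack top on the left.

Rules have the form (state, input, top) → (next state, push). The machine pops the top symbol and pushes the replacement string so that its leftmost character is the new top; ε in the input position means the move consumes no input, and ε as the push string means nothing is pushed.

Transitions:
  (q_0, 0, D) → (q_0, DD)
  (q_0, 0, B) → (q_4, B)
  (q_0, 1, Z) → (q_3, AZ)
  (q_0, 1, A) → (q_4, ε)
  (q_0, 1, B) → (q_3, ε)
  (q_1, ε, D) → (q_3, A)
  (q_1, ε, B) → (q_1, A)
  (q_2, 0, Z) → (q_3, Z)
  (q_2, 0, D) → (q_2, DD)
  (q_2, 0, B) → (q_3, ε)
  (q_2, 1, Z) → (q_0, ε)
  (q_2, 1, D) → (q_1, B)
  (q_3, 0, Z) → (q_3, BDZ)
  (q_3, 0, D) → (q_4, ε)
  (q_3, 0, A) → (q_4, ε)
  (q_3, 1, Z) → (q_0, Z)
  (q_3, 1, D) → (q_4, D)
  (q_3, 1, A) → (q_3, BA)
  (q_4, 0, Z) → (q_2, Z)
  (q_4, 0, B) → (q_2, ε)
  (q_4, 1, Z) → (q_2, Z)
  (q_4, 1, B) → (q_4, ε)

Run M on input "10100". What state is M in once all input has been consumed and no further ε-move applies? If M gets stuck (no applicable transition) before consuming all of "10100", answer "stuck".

(q_0, 10100, Z) ⊢ (q_3, 0100, AZ) ⊢ (q_4, 100, Z) ⊢ (q_2, 00, Z) ⊢ (q_3, 0, Z) ⊢ (q_3, ε, BDZ)
All input consumed; M is in state q_3.

q_3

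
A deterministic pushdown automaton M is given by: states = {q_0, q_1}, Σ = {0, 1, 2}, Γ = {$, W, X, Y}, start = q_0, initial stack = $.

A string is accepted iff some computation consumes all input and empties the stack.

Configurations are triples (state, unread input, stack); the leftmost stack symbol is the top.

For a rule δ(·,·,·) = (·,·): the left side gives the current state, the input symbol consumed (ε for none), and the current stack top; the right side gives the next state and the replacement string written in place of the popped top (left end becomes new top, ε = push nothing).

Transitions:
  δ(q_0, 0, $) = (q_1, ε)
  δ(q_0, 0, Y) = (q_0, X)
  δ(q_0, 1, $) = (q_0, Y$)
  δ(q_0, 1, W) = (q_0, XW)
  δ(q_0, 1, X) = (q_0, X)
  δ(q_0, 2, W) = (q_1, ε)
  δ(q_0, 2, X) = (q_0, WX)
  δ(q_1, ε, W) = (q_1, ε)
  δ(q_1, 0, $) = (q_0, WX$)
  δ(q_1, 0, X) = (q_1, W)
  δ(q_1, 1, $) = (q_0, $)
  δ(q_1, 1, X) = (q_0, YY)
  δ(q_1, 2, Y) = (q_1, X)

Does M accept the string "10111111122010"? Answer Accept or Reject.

Accept

(q_0, 10111111122010, $)
  read 1, top $: go to q_0, push Y$ → (q_0, 0111111122010, Y$)
  read 0, top Y: go to q_0, push X → (q_0, 111111122010, X$)
  read 1, top X: go to q_0, push X → (q_0, 11111122010, X$)
  read 1, top X: go to q_0, push X → (q_0, 1111122010, X$)
  read 1, top X: go to q_0, push X → (q_0, 111122010, X$)
  read 1, top X: go to q_0, push X → (q_0, 11122010, X$)
  read 1, top X: go to q_0, push X → (q_0, 1122010, X$)
  read 1, top X: go to q_0, push X → (q_0, 122010, X$)
  read 1, top X: go to q_0, push X → (q_0, 22010, X$)
  read 2, top X: go to q_0, push WX → (q_0, 2010, WX$)
  read 2, top W: go to q_1, push ε → (q_1, 010, X$)
  read 0, top X: go to q_1, push W → (q_1, 10, W$)
  ε-move, top W: go to q_1, push ε → (q_1, 10, $)
  read 1, top $: go to q_0, push $ → (q_0, 0, $)
  read 0, top $: go to q_1, push ε → (q_1, ε, ε)
All input consumed and the stack is empty.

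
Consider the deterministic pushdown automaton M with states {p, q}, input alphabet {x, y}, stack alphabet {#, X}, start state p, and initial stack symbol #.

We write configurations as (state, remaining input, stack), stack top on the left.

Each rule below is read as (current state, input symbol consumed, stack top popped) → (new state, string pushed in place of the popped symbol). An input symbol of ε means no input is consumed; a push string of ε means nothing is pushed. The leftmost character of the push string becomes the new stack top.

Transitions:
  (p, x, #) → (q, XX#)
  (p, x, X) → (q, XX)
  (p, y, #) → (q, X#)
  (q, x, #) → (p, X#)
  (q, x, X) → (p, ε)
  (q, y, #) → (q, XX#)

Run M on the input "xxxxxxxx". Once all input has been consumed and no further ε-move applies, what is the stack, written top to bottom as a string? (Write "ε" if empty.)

X#

(p, xxxxxxxx, #)
  read x, top #: go to q, push XX# → (q, xxxxxxx, XX#)
  read x, top X: go to p, push ε → (p, xxxxxx, X#)
  read x, top X: go to q, push XX → (q, xxxxx, XX#)
  read x, top X: go to p, push ε → (p, xxxx, X#)
  read x, top X: go to q, push XX → (q, xxx, XX#)
  read x, top X: go to p, push ε → (p, xx, X#)
  read x, top X: go to q, push XX → (q, x, XX#)
  read x, top X: go to p, push ε → (p, ε, X#)
All input consumed in state p with stack X#.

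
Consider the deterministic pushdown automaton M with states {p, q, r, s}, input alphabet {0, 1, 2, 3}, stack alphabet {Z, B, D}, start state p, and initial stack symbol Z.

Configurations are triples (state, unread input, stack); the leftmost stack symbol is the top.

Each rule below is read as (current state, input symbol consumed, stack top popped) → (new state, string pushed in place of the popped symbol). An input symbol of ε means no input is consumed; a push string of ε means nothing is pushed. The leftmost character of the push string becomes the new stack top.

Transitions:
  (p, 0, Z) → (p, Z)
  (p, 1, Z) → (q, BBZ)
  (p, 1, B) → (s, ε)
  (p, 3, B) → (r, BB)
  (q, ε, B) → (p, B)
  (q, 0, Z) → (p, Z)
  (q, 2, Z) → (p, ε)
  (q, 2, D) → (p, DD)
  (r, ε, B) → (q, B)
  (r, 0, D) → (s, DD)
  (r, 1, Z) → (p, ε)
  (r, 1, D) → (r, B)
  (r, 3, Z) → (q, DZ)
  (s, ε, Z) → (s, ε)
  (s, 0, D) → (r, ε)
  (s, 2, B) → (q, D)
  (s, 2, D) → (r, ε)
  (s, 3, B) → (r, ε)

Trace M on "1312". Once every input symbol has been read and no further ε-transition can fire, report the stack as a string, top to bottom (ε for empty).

(p, 1312, Z) ⊢ (q, 312, BBZ) ⊢ (p, 312, BBZ) ⊢ (r, 12, BBBZ) ⊢ (q, 12, BBBZ) ⊢ (p, 12, BBBZ) ⊢ (s, 2, BBZ) ⊢ (q, ε, DBZ)
All input consumed in state q with stack DBZ.

DBZ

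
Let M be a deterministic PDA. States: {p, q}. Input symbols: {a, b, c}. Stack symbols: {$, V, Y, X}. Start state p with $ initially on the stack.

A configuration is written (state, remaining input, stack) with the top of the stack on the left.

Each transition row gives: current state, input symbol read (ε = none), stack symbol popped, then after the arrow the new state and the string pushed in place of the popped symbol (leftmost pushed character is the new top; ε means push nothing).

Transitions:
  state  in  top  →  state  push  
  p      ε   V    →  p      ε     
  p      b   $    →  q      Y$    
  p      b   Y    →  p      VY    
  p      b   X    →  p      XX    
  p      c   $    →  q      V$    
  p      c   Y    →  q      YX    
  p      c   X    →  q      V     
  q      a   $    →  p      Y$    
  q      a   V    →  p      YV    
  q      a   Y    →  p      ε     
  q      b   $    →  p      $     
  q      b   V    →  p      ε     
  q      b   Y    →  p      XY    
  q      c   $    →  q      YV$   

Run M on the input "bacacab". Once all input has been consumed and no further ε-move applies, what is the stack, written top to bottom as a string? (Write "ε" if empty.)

(p, bacacab, $)
  read b, top $: go to q, push Y$ → (q, acacab, Y$)
  read a, top Y: go to p, push ε → (p, cacab, $)
  read c, top $: go to q, push V$ → (q, acab, V$)
  read a, top V: go to p, push YV → (p, cab, YV$)
  read c, top Y: go to q, push YX → (q, ab, YXV$)
  read a, top Y: go to p, push ε → (p, b, XV$)
  read b, top X: go to p, push XX → (p, ε, XXV$)
All input consumed in state p with stack XXV$.

XXV$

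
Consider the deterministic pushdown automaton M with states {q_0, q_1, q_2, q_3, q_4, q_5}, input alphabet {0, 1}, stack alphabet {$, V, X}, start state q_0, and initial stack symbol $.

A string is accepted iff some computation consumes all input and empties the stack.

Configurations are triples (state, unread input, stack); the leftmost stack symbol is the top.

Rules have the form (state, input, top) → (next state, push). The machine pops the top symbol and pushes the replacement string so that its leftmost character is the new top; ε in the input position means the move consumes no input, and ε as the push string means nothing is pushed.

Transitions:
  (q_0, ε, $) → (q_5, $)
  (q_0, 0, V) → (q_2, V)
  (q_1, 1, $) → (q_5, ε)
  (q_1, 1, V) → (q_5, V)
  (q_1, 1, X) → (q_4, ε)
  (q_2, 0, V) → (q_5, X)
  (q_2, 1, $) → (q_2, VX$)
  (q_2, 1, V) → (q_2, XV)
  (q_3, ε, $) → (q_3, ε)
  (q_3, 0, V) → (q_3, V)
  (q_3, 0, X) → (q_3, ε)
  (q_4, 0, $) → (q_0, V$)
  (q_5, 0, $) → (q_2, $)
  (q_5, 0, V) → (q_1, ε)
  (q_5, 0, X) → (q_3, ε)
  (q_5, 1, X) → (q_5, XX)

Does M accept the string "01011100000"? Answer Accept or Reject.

Accept

(q_0, 01011100000, $) ⊢ (q_5, 01011100000, $) ⊢ (q_2, 1011100000, $) ⊢ (q_2, 011100000, VX$) ⊢ (q_5, 11100000, XX$) ⊢ (q_5, 1100000, XXX$) ⊢ (q_5, 100000, XXXX$) ⊢ (q_5, 00000, XXXXX$) ⊢ (q_3, 0000, XXXX$) ⊢ (q_3, 000, XXX$) ⊢ (q_3, 00, XX$) ⊢ (q_3, 0, X$) ⊢ (q_3, ε, $) ⊢ (q_3, ε, ε)
All input consumed and the stack is empty.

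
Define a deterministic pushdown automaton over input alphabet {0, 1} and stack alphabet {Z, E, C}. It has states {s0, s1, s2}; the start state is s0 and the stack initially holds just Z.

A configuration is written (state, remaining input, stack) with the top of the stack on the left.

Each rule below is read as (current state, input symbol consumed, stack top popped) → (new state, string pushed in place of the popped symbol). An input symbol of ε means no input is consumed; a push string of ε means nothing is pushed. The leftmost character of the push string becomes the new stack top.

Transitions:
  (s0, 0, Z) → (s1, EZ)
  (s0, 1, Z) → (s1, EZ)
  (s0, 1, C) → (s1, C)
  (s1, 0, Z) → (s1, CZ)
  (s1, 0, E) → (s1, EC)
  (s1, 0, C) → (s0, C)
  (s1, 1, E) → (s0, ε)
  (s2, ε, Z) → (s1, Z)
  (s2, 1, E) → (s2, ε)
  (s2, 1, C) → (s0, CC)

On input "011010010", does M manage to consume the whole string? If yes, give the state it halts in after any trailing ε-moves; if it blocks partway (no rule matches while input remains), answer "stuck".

stuck

(s0, 011010010, Z)
  read 0, top Z: go to s1, push EZ → (s1, 11010010, EZ)
  read 1, top E: go to s0, push ε → (s0, 1010010, Z)
  read 1, top Z: go to s1, push EZ → (s1, 010010, EZ)
  read 0, top E: go to s1, push EC → (s1, 10010, ECZ)
  read 1, top E: go to s0, push ε → (s0, 0010, CZ)
No transition for (s0, 0, top C); M blocks with input 0010 remaining.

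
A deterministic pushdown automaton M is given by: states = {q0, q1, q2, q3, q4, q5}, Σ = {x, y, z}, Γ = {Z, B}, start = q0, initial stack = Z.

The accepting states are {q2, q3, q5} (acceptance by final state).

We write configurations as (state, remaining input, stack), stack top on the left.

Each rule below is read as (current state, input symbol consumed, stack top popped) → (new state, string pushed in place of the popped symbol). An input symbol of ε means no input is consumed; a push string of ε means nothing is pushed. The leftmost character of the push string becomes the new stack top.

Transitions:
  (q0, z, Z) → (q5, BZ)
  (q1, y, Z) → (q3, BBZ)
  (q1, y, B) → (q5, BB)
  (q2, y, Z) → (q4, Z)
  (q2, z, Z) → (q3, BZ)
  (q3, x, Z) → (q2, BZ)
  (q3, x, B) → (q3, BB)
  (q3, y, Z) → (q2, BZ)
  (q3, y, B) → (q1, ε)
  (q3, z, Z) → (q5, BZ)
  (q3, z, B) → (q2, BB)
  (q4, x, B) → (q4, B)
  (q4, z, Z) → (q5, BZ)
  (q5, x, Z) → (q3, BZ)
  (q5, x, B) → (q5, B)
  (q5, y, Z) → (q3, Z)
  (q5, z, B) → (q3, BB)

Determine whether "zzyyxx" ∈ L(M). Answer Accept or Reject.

Accept

(q0, zzyyxx, Z)
  read z, top Z: go to q5, push BZ → (q5, zyyxx, BZ)
  read z, top B: go to q3, push BB → (q3, yyxx, BBZ)
  read y, top B: go to q1, push ε → (q1, yxx, BZ)
  read y, top B: go to q5, push BB → (q5, xx, BBZ)
  read x, top B: go to q5, push B → (q5, x, BBZ)
  read x, top B: go to q5, push B → (q5, ε, BBZ)
All input consumed; state q5 ∈ F.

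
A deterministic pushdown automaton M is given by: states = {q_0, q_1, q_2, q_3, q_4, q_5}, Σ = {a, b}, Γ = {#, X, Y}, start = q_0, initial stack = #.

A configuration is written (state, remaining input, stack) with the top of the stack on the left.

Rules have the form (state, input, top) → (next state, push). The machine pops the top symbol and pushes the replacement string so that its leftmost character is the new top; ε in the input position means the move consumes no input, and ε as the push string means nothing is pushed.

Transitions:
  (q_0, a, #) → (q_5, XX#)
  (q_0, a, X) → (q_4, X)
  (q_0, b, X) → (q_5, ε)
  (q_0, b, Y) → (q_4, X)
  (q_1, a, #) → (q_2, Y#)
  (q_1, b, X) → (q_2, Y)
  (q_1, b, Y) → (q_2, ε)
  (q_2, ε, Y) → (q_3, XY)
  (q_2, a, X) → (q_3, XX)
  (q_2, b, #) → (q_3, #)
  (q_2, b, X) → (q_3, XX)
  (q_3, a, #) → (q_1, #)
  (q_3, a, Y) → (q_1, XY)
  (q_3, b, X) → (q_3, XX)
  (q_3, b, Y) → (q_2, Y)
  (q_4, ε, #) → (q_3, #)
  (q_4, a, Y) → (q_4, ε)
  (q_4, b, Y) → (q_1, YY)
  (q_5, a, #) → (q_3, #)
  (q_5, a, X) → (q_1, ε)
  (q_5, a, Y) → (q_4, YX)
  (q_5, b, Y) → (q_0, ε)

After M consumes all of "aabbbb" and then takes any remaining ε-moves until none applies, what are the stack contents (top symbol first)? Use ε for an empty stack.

(q_0, aabbbb, #)
  read a, top #: go to q_5, push XX# → (q_5, abbbb, XX#)
  read a, top X: go to q_1, push ε → (q_1, bbbb, X#)
  read b, top X: go to q_2, push Y → (q_2, bbb, Y#)
  ε-move, top Y: go to q_3, push XY → (q_3, bbb, XY#)
  read b, top X: go to q_3, push XX → (q_3, bb, XXY#)
  read b, top X: go to q_3, push XX → (q_3, b, XXXY#)
  read b, top X: go to q_3, push XX → (q_3, ε, XXXXY#)
All input consumed in state q_3 with stack XXXXY#.

XXXXY#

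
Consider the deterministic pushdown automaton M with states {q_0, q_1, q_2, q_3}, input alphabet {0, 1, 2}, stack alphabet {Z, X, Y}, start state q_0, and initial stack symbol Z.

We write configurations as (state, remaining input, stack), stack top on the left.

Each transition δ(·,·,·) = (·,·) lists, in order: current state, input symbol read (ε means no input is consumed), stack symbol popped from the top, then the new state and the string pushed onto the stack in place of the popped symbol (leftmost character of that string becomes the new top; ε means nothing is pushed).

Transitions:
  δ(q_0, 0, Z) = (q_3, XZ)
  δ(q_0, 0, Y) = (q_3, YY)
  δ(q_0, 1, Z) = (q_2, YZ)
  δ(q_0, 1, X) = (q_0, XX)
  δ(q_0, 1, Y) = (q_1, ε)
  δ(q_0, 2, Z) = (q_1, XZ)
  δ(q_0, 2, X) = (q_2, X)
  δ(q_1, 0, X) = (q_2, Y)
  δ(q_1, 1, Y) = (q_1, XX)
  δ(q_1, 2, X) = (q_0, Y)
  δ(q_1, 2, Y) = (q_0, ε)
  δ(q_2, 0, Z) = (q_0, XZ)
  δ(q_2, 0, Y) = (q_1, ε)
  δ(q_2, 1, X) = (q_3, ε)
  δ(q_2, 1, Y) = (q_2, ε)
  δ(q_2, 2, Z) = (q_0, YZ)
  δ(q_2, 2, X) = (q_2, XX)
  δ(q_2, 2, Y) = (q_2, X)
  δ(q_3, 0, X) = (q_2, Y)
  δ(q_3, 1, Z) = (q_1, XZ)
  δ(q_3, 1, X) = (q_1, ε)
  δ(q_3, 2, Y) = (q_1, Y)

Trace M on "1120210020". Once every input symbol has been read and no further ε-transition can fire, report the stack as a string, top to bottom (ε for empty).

(q_0, 1120210020, Z)
  read 1, top Z: go to q_2, push YZ → (q_2, 120210020, YZ)
  read 1, top Y: go to q_2, push ε → (q_2, 20210020, Z)
  read 2, top Z: go to q_0, push YZ → (q_0, 0210020, YZ)
  read 0, top Y: go to q_3, push YY → (q_3, 210020, YYZ)
  read 2, top Y: go to q_1, push Y → (q_1, 10020, YYZ)
  read 1, top Y: go to q_1, push XX → (q_1, 0020, XXYZ)
  read 0, top X: go to q_2, push Y → (q_2, 020, YXYZ)
  read 0, top Y: go to q_1, push ε → (q_1, 20, XYZ)
  read 2, top X: go to q_0, push Y → (q_0, 0, YYZ)
  read 0, top Y: go to q_3, push YY → (q_3, ε, YYYZ)
All input consumed in state q_3 with stack YYYZ.

YYYZ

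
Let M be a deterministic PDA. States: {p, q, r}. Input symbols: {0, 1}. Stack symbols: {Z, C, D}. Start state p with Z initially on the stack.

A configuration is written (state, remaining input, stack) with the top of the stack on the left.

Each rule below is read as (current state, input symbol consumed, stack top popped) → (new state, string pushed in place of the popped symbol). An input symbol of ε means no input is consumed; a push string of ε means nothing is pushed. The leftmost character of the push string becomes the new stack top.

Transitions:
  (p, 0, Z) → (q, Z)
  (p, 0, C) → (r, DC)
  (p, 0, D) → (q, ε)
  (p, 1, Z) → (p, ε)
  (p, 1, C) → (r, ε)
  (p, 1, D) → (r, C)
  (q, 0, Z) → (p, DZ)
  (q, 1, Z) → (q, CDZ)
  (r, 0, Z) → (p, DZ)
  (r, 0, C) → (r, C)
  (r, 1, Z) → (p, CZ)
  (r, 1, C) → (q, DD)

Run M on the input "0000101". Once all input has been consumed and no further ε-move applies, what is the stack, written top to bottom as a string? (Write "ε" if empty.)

(p, 0000101, Z)
  read 0, top Z: go to q, push Z → (q, 000101, Z)
  read 0, top Z: go to p, push DZ → (p, 00101, DZ)
  read 0, top D: go to q, push ε → (q, 0101, Z)
  read 0, top Z: go to p, push DZ → (p, 101, DZ)
  read 1, top D: go to r, push C → (r, 01, CZ)
  read 0, top C: go to r, push C → (r, 1, CZ)
  read 1, top C: go to q, push DD → (q, ε, DDZ)
All input consumed in state q with stack DDZ.

DDZ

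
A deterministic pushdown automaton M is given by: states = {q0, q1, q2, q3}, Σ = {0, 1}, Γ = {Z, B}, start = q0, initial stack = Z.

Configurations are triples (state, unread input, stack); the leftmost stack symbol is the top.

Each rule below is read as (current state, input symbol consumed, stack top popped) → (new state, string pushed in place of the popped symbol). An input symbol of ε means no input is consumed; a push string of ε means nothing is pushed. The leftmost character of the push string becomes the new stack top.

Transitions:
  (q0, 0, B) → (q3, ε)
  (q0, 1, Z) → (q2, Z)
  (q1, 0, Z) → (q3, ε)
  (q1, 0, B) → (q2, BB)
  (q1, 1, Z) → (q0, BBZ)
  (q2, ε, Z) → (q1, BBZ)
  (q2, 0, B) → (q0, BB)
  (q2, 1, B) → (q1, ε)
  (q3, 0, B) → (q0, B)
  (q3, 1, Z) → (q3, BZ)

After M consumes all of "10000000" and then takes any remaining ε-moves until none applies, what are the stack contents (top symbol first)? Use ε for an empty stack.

(q0, 10000000, Z)
  read 1, top Z: go to q2, push Z → (q2, 0000000, Z)
  ε-move, top Z: go to q1, push BBZ → (q1, 0000000, BBZ)
  read 0, top B: go to q2, push BB → (q2, 000000, BBBZ)
  read 0, top B: go to q0, push BB → (q0, 00000, BBBBZ)
  read 0, top B: go to q3, push ε → (q3, 0000, BBBZ)
  read 0, top B: go to q0, push B → (q0, 000, BBBZ)
  read 0, top B: go to q3, push ε → (q3, 00, BBZ)
  read 0, top B: go to q0, push B → (q0, 0, BBZ)
  read 0, top B: go to q3, push ε → (q3, ε, BZ)
All input consumed in state q3 with stack BZ.

BZ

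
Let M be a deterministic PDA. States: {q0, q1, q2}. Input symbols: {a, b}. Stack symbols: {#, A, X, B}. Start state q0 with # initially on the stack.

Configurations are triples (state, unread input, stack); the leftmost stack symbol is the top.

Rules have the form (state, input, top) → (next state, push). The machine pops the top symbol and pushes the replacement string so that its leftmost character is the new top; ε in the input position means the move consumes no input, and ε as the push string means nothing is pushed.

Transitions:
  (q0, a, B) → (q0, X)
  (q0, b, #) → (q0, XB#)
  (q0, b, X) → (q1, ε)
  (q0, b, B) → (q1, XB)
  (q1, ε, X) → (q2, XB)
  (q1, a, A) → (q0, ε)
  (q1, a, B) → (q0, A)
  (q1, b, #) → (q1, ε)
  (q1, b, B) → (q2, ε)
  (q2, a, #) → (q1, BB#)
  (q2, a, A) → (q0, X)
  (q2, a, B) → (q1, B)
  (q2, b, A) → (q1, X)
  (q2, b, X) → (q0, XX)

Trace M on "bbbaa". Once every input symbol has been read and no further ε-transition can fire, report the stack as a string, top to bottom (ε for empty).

(q0, bbbaa, #)
  read b, top #: go to q0, push XB# → (q0, bbaa, XB#)
  read b, top X: go to q1, push ε → (q1, baa, B#)
  read b, top B: go to q2, push ε → (q2, aa, #)
  read a, top #: go to q1, push BB# → (q1, a, BB#)
  read a, top B: go to q0, push A → (q0, ε, AB#)
All input consumed in state q0 with stack AB#.

AB#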